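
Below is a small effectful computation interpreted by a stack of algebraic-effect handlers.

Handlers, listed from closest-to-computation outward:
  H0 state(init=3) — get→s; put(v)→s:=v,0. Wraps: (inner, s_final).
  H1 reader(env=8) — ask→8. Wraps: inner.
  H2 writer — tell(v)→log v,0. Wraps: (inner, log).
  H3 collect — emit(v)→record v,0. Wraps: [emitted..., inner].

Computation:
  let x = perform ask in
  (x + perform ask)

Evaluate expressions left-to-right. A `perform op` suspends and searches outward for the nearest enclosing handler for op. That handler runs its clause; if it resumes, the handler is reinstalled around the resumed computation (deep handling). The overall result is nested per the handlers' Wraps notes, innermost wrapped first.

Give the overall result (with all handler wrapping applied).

Working:
ask @ H1 ⇒ 8
ask @ H1 ⇒ 8
H0 returns (16, 3)
H1 returns (16, 3)
H2 returns ((16, 3), ())
H3 returns [((16, 3), ())]
= [((16, 3), ())]

Answer: [((16, 3), ())]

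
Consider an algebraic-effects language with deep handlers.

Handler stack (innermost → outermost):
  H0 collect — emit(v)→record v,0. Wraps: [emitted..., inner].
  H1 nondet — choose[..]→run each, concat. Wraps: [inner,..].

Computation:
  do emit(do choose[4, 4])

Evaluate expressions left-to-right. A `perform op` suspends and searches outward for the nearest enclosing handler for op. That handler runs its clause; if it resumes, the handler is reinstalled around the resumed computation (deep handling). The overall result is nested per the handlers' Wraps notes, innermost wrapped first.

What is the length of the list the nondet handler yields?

Working:
choose[4, 4] @ H1
  branch[0] choose=4:
    emit(4) @ H0 ⇒ out+=4
    H0 returns [4, 0]
    H1 returns [[4, 0]]
  branch[1] choose=4:
    emit(4) @ H0 ⇒ out+=4
    H0 returns [4, 0]
    H1 returns [[4, 0]]
= [[4, 0], [4, 0]]

Answer: 2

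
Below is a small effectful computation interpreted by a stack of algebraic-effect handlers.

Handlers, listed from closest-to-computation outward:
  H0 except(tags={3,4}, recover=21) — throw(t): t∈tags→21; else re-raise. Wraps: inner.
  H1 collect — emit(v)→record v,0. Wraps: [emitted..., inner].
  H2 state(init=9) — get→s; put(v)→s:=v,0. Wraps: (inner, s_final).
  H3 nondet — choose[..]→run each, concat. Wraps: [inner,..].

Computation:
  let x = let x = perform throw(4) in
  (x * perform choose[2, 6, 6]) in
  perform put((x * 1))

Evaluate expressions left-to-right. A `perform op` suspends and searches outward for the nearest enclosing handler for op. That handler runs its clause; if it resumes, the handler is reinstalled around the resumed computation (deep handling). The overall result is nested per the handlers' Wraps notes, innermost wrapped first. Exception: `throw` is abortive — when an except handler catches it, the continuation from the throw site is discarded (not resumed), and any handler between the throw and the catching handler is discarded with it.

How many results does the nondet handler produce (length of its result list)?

Answer: 1

Working:
throw(4) @ H0 caught ⇒ 21
H1 returns [21]
H2 returns ([21], 9)
H3 returns [([21], 9)]
= [([21], 9)]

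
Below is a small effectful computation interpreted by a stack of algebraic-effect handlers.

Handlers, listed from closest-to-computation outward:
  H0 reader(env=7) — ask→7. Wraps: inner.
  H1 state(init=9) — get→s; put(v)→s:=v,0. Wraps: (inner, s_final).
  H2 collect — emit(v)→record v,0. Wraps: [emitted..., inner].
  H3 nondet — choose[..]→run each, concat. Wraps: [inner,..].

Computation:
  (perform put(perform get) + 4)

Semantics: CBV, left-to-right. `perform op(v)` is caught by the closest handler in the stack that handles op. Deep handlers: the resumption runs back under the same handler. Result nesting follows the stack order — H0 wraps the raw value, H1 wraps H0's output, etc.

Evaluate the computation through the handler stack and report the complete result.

Answer: [[(4, 9)]]

Evaluation trace:
get @ H1 ⇒ 9
put(9) @ H1 ⇒ s:=9
H0 returns 4
H1 returns (4, 9)
H2 returns [(4, 9)]
H3 returns [[(4, 9)]]
= [[(4, 9)]]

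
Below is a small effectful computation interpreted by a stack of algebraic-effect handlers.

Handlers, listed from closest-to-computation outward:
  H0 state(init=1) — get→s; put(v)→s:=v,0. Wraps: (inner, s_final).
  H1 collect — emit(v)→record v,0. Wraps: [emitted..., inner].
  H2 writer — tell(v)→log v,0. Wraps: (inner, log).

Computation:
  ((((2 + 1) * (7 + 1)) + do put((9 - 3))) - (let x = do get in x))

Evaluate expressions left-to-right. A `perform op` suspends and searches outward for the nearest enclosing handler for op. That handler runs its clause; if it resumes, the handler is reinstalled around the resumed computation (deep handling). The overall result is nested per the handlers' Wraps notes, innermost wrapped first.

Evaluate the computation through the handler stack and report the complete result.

Answer: ([(18, 6)], ())

Evaluation trace:
put(6) @ H0 ⇒ s:=6
get @ H0 ⇒ 6
H0 returns (18, 6)
H1 returns [(18, 6)]
H2 returns ([(18, 6)], ())
= ([(18, 6)], ())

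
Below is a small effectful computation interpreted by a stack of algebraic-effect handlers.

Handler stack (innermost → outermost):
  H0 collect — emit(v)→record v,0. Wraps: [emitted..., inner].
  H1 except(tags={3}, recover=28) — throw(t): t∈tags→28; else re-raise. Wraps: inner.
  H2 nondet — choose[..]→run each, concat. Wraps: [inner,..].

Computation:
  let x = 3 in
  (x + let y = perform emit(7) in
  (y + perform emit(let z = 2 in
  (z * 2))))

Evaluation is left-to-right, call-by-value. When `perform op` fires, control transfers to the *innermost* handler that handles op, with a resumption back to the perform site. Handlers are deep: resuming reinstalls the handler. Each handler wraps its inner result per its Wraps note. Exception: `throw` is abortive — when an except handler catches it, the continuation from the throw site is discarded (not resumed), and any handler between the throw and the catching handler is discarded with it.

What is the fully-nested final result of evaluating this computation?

Step-by-step:
emit(7) @ H0 ⇒ out+=7
emit(4) @ H0 ⇒ out+=4
H0 returns [7, 4, 3]
H1 returns [7, 4, 3]
H2 returns [[7, 4, 3]]
= [[7, 4, 3]]

Answer: [[7, 4, 3]]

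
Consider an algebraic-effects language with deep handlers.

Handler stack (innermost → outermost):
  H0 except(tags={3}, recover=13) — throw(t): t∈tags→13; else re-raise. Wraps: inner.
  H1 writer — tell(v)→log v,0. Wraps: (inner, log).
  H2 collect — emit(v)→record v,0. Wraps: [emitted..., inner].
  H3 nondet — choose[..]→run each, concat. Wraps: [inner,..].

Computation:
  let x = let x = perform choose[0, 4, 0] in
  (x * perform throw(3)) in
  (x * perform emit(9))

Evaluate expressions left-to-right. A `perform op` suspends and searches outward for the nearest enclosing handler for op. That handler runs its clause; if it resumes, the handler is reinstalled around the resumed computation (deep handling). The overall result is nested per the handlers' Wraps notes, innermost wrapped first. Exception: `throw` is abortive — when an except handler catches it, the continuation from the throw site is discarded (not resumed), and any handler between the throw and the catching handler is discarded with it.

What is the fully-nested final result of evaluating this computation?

Step-by-step:
choose[0, 4, 0] @ H3
  branch[0] choose=0:
    throw(3) @ H0 caught ⇒ 13
    H1 returns (13, ())
    H2 returns [(13, ())]
    H3 returns [[(13, ())]]
  branch[1] choose=4:
    throw(3) @ H0 caught ⇒ 13
    H1 returns (13, ())
    H2 returns [(13, ())]
    H3 returns [[(13, ())]]
  branch[2] choose=0:
    throw(3) @ H0 caught ⇒ 13
    H1 returns (13, ())
    H2 returns [(13, ())]
    H3 returns [[(13, ())]]
= [[(13, ())], [(13, ())], [(13, ())]]

Answer: [[(13, ())], [(13, ())], [(13, ())]]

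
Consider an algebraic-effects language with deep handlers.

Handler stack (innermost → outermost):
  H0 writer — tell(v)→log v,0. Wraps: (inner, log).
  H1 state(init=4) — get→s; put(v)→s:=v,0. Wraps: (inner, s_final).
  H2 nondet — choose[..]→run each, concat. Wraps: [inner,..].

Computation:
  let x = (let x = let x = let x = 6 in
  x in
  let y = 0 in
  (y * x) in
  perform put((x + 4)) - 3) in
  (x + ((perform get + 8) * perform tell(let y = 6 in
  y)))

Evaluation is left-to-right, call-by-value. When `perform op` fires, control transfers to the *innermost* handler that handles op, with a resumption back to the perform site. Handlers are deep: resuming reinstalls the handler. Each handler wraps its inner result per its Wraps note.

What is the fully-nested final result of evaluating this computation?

Answer: [((-3, (6)), 4)]

Working:
put(4) @ H1 ⇒ s:=4
get @ H1 ⇒ 4
tell(6) @ H0 ⇒ log+=6
H0 returns (-3, (6))
H1 returns ((-3, (6)), 4)
H2 returns [((-3, (6)), 4)]
= [((-3, (6)), 4)]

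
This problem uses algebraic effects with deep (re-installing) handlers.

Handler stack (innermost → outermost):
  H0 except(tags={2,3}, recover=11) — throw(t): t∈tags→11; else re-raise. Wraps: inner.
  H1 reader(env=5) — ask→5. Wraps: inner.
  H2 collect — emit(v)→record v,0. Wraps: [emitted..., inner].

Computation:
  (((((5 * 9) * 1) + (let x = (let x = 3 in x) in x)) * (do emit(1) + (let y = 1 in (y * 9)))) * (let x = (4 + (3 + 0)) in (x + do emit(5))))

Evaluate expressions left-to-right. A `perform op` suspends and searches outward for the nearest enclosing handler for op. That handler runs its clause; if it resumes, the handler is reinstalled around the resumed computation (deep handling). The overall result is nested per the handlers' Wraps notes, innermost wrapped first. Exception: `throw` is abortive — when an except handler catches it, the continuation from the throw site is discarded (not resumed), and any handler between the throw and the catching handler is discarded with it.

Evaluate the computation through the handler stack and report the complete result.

Evaluation trace:
emit(1) @ H2 ⇒ out+=1
emit(5) @ H2 ⇒ out+=5
H0 returns 3024
H1 returns 3024
H2 returns [1, 5, 3024]
= [1, 5, 3024]

Answer: [1, 5, 3024]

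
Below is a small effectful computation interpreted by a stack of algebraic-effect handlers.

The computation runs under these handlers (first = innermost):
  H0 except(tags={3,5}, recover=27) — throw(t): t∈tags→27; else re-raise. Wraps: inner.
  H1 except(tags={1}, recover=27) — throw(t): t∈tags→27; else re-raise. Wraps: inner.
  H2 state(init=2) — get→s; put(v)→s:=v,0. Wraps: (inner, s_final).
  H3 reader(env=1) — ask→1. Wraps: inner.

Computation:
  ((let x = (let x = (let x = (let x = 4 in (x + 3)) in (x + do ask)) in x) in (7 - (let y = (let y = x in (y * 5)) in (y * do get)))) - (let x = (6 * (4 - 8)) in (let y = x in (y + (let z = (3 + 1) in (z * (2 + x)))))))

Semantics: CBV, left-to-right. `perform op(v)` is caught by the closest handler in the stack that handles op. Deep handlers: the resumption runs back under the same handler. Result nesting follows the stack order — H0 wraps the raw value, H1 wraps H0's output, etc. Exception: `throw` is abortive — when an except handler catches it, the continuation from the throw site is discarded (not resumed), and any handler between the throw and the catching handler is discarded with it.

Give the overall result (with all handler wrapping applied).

Working:
ask @ H3 ⇒ 1
get @ H2 ⇒ 2
H0 returns 39
H1 returns 39
H2 returns (39, 2)
H3 returns (39, 2)
= (39, 2)

Answer: (39, 2)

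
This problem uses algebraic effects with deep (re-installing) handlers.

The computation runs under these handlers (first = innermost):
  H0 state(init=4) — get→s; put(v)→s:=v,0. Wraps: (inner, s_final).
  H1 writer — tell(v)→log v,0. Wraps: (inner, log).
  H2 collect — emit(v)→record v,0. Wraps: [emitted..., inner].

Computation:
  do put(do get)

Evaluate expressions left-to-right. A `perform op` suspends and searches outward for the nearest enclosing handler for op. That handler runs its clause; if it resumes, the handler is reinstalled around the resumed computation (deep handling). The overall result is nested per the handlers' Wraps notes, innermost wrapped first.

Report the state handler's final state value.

Answer: 4

Working:
get @ H0 ⇒ 4
put(4) @ H0 ⇒ s:=4
H0 returns (0, 4)
H1 returns ((0, 4), ())
H2 returns [((0, 4), ())]
= [((0, 4), ())]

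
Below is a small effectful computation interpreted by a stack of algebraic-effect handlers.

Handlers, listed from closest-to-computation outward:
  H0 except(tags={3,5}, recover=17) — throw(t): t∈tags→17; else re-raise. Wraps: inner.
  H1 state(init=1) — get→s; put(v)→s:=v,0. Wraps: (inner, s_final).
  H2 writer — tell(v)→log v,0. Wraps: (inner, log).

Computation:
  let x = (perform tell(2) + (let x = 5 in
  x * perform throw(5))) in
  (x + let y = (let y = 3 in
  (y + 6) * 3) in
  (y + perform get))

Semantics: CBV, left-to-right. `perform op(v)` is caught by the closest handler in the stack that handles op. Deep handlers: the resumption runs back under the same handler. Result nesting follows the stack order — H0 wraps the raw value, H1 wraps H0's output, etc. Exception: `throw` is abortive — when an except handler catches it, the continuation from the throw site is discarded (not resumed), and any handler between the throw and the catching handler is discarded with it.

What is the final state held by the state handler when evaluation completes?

Evaluation trace:
tell(2) @ H2 ⇒ log+=2
throw(5) @ H0 caught ⇒ 17
H1 returns (17, 1)
H2 returns ((17, 1), (2))
= ((17, 1), (2))

Answer: 1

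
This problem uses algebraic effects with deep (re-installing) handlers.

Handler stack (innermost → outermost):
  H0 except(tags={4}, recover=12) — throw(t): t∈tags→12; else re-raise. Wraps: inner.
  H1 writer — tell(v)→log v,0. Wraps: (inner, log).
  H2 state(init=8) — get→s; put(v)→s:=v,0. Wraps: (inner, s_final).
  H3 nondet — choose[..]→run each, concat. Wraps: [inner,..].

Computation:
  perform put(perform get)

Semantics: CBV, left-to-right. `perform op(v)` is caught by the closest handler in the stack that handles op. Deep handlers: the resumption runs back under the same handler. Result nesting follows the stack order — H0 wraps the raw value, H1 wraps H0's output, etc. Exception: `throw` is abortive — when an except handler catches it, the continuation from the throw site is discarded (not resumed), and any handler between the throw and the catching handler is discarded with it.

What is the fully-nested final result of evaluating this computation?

Working:
get @ H2 ⇒ 8
put(8) @ H2 ⇒ s:=8
H0 returns 0
H1 returns (0, ())
H2 returns ((0, ()), 8)
H3 returns [((0, ()), 8)]
= [((0, ()), 8)]

Answer: [((0, ()), 8)]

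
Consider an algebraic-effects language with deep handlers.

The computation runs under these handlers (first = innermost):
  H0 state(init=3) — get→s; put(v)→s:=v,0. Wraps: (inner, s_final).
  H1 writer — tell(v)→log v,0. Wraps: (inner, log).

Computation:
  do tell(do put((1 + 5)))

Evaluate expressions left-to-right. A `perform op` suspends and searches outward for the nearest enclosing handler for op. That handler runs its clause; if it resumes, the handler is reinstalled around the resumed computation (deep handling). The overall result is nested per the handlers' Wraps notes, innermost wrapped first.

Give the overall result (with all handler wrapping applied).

Working:
put(6) @ H0 ⇒ s:=6
tell(0) @ H1 ⇒ log+=0
H0 returns (0, 6)
H1 returns ((0, 6), (0))
= ((0, 6), (0))

Answer: ((0, 6), (0))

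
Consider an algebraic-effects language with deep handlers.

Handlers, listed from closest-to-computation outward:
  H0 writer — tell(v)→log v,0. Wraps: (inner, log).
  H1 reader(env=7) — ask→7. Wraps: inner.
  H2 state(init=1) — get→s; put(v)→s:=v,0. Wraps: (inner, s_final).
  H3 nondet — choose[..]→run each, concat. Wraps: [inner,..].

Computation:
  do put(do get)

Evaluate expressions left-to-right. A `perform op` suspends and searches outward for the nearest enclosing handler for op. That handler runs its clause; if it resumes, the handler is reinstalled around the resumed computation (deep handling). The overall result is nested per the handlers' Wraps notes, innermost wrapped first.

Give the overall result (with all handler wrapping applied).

Answer: [((0, ()), 1)]

Step-by-step:
get @ H2 ⇒ 1
put(1) @ H2 ⇒ s:=1
H0 returns (0, ())
H1 returns (0, ())
H2 returns ((0, ()), 1)
H3 returns [((0, ()), 1)]
= [((0, ()), 1)]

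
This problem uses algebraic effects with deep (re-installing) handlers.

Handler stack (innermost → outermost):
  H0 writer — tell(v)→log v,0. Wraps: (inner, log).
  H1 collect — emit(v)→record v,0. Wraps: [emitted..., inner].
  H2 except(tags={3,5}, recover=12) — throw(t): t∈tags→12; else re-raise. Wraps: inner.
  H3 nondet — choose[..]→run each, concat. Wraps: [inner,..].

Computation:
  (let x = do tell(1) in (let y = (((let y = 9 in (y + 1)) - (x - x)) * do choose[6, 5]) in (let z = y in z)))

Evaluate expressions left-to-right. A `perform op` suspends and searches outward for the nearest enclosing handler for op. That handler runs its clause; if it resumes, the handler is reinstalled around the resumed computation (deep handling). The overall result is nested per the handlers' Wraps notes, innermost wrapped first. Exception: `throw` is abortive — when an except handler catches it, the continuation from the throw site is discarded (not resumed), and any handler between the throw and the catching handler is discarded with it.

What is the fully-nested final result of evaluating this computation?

Evaluation trace:
tell(1) @ H0 ⇒ log+=1
choose[6, 5] @ H3
  branch[0] choose=6:
    H0 returns (60, (1))
    H1 returns [(60, (1))]
    H2 returns [(60, (1))]
    H3 returns [[(60, (1))]]
  branch[1] choose=5:
    H0 returns (50, (1))
    H1 returns [(50, (1))]
    H2 returns [(50, (1))]
    H3 returns [[(50, (1))]]
= [[(60, (1))], [(50, (1))]]

Answer: [[(60, (1))], [(50, (1))]]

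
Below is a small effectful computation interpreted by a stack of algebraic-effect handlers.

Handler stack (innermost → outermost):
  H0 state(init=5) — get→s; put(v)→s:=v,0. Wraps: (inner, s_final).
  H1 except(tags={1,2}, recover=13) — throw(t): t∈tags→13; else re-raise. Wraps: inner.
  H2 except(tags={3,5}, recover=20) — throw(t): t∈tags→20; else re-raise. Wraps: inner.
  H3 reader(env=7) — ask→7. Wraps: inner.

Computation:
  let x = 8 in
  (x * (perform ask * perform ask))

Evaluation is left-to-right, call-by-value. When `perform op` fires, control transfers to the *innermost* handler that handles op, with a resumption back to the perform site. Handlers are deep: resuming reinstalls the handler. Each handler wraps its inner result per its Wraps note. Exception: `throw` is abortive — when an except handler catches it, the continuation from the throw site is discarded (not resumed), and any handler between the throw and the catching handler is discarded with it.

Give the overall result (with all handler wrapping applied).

Evaluation trace:
ask @ H3 ⇒ 7
ask @ H3 ⇒ 7
H0 returns (392, 5)
H1 returns (392, 5)
H2 returns (392, 5)
H3 returns (392, 5)
= (392, 5)

Answer: (392, 5)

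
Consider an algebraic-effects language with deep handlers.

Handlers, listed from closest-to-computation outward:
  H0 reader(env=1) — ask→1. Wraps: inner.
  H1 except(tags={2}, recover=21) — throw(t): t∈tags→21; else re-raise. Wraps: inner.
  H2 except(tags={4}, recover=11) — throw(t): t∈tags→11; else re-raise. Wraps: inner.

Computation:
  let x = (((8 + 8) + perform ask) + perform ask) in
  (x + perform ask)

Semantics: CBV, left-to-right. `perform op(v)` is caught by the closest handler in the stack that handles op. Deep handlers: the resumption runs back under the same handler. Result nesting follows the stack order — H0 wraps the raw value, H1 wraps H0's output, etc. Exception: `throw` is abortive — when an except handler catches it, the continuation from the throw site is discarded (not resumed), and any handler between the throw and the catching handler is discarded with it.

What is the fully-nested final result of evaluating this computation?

Evaluation trace:
ask @ H0 ⇒ 1
ask @ H0 ⇒ 1
ask @ H0 ⇒ 1
H0 returns 19
H1 returns 19
H2 returns 19
= 19

Answer: 19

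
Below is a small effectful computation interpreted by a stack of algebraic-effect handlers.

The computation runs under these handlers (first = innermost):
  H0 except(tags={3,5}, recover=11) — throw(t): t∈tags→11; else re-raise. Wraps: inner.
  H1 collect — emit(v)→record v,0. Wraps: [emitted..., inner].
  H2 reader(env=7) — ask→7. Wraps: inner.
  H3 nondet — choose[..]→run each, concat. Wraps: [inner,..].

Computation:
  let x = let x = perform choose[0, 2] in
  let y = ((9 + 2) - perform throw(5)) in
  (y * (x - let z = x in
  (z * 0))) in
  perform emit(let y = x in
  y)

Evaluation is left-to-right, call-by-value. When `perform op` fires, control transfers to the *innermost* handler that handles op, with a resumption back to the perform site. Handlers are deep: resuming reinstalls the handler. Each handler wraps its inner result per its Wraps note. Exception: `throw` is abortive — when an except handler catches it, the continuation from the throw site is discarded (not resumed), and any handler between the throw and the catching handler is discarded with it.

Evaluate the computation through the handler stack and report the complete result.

Evaluation trace:
choose[0, 2] @ H3
  branch[0] choose=0:
    throw(5) @ H0 caught ⇒ 11
    H1 returns [11]
    H2 returns [11]
    H3 returns [[11]]
  branch[1] choose=2:
    throw(5) @ H0 caught ⇒ 11
    H1 returns [11]
    H2 returns [11]
    H3 returns [[11]]
= [[11], [11]]

Answer: [[11], [11]]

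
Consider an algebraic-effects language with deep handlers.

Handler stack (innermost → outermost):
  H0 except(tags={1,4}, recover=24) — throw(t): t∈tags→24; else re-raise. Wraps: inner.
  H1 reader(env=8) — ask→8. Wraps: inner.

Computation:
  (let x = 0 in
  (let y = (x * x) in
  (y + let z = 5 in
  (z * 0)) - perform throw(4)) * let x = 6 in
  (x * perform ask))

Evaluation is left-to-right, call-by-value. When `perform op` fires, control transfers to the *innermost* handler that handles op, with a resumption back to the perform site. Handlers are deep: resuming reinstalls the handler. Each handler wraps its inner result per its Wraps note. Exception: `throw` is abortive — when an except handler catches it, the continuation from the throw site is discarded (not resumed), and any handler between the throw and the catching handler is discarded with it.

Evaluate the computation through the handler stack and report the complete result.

Answer: 24

Working:
throw(4) @ H0 caught ⇒ 24
H1 returns 24
= 24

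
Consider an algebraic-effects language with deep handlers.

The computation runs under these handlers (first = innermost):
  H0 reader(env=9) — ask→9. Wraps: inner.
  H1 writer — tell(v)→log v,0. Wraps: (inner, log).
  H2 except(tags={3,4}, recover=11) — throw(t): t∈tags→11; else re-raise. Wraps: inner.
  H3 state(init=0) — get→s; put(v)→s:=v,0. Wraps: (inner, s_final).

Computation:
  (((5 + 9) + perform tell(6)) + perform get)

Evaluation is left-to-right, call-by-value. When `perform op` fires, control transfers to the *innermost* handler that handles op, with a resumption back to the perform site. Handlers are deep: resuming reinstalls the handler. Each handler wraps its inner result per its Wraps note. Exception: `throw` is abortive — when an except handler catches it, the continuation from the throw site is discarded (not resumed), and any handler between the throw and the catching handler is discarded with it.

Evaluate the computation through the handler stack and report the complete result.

Answer: ((14, (6)), 0)

Evaluation trace:
tell(6) @ H1 ⇒ log+=6
get @ H3 ⇒ 0
H0 returns 14
H1 returns (14, (6))
H2 returns (14, (6))
H3 returns ((14, (6)), 0)
= ((14, (6)), 0)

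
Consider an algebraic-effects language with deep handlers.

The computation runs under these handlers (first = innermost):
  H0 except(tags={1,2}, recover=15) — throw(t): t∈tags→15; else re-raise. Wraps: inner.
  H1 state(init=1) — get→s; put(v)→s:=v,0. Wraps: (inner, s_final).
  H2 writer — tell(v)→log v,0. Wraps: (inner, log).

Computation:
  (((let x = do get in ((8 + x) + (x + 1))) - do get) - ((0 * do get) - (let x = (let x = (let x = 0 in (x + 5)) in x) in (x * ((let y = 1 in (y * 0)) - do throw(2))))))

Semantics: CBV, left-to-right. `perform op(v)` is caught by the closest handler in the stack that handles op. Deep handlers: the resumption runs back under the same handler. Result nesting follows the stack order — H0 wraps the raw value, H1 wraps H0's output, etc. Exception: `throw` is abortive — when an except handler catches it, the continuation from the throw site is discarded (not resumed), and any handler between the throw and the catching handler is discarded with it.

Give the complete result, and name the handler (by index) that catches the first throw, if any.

Answer: ((15, 1), ()) ; first throw caught by: H0

Step-by-step:
get @ H1 ⇒ 1
get @ H1 ⇒ 1
get @ H1 ⇒ 1
throw(2) @ H0 caught ⇒ 15
H1 returns (15, 1)
H2 returns ((15, 1), ())
= ((15, 1), ())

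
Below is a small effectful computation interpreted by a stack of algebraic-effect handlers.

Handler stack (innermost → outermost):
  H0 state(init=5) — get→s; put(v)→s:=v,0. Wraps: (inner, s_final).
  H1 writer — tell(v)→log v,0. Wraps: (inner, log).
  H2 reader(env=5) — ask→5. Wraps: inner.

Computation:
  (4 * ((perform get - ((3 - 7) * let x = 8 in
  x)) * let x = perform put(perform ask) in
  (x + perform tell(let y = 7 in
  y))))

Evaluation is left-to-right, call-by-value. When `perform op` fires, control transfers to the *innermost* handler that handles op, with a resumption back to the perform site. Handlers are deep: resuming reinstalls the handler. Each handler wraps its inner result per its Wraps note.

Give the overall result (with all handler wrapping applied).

Answer: ((0, 5), (7))

Working:
get @ H0 ⇒ 5
ask @ H2 ⇒ 5
put(5) @ H0 ⇒ s:=5
tell(7) @ H1 ⇒ log+=7
H0 returns (0, 5)
H1 returns ((0, 5), (7))
H2 returns ((0, 5), (7))
= ((0, 5), (7))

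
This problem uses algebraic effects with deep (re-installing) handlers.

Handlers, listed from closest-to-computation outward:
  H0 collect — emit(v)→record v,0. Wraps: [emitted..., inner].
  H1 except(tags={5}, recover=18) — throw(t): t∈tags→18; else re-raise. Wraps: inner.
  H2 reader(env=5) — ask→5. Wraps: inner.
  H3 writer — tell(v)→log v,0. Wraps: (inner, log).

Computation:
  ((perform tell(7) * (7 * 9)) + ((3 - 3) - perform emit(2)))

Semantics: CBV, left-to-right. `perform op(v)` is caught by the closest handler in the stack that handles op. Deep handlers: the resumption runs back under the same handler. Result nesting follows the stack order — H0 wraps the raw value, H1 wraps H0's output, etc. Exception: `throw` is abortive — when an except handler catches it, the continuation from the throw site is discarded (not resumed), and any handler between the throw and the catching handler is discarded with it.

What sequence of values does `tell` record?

Evaluation trace:
tell(7) @ H3 ⇒ log+=7
emit(2) @ H0 ⇒ out+=2
H0 returns [2, 0]
H1 returns [2, 0]
H2 returns [2, 0]
H3 returns ([2, 0], (7))
= ([2, 0], (7))

Answer: (7)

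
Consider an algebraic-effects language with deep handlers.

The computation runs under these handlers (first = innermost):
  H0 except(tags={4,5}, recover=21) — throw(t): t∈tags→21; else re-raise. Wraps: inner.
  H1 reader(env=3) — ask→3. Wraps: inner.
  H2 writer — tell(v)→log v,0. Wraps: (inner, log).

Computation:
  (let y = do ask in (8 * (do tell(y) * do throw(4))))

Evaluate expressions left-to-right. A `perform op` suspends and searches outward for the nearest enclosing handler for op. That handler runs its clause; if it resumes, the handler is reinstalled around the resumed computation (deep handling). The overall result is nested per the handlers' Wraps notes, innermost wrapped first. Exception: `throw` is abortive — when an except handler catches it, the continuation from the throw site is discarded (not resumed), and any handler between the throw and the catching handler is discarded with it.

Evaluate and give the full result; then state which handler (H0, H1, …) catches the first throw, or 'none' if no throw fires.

Answer: (21, (3)) ; first throw caught by: H0

Step-by-step:
ask @ H1 ⇒ 3
tell(3) @ H2 ⇒ log+=3
throw(4) @ H0 caught ⇒ 21
H1 returns 21
H2 returns (21, (3))
= (21, (3))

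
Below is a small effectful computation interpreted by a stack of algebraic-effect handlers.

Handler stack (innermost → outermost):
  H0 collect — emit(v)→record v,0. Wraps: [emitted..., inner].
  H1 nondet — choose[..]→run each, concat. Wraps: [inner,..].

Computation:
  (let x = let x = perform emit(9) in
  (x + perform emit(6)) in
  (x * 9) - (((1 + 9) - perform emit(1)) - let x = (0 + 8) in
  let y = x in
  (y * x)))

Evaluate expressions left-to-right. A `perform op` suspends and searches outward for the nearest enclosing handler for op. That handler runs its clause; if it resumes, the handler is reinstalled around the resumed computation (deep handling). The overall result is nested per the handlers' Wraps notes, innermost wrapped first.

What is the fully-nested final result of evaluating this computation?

Answer: [[9, 6, 1, 54]]

Working:
emit(9) @ H0 ⇒ out+=9
emit(6) @ H0 ⇒ out+=6
emit(1) @ H0 ⇒ out+=1
H0 returns [9, 6, 1, 54]
H1 returns [[9, 6, 1, 54]]
= [[9, 6, 1, 54]]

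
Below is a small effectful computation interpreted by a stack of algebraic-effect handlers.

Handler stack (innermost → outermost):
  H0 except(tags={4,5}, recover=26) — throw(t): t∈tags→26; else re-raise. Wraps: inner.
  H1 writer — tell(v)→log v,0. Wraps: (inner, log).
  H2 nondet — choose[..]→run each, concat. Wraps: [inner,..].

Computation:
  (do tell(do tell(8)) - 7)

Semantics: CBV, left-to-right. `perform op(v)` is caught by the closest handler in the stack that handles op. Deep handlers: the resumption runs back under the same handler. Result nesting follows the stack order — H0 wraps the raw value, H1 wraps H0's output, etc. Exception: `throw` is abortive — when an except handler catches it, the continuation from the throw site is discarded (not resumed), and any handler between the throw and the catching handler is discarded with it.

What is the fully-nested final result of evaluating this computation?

Step-by-step:
tell(8) @ H1 ⇒ log+=8
tell(0) @ H1 ⇒ log+=0
H0 returns -7
H1 returns (-7, (8, 0))
H2 returns [(-7, (8, 0))]
= [(-7, (8, 0))]

Answer: [(-7, (8, 0))]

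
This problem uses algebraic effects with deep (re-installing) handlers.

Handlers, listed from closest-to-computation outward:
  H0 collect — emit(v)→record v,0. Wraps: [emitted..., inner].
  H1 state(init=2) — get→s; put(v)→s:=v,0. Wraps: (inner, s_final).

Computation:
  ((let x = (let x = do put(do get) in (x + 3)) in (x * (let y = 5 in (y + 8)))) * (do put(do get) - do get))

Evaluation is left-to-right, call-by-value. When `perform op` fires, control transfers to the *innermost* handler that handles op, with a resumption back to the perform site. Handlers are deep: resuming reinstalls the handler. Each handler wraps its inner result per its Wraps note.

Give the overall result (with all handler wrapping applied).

Answer: ([-78], 2)

Step-by-step:
get @ H1 ⇒ 2
put(2) @ H1 ⇒ s:=2
get @ H1 ⇒ 2
put(2) @ H1 ⇒ s:=2
get @ H1 ⇒ 2
H0 returns [-78]
H1 returns ([-78], 2)
= ([-78], 2)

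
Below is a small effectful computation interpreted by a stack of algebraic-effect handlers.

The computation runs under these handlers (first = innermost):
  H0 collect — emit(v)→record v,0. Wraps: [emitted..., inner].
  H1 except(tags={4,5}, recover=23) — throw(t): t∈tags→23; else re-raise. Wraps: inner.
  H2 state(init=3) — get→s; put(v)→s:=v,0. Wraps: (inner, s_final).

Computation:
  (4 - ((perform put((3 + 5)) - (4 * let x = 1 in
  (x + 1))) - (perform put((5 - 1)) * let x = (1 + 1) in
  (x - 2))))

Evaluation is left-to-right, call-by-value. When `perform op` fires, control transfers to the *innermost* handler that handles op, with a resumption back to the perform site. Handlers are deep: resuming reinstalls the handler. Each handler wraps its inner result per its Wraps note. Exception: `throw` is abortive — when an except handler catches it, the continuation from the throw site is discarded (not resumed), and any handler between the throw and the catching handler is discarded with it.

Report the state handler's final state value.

Answer: 4

Step-by-step:
put(8) @ H2 ⇒ s:=8
put(4) @ H2 ⇒ s:=4
H0 returns [12]
H1 returns [12]
H2 returns ([12], 4)
= ([12], 4)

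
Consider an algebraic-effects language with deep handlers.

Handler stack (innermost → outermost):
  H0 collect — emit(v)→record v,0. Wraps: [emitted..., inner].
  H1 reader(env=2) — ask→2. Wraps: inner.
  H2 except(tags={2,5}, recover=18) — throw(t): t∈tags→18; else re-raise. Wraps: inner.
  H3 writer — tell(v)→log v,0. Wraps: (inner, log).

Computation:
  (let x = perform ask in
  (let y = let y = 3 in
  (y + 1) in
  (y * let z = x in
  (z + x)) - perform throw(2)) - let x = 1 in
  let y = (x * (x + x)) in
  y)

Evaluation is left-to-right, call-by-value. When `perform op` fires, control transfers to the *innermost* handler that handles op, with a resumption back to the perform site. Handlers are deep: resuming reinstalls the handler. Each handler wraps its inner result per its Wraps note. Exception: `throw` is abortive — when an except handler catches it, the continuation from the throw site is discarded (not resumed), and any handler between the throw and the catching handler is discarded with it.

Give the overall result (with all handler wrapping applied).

Answer: (18, ())

Evaluation trace:
ask @ H1 ⇒ 2
throw(2) @ H2 caught ⇒ 18
H3 returns (18, ())
= (18, ())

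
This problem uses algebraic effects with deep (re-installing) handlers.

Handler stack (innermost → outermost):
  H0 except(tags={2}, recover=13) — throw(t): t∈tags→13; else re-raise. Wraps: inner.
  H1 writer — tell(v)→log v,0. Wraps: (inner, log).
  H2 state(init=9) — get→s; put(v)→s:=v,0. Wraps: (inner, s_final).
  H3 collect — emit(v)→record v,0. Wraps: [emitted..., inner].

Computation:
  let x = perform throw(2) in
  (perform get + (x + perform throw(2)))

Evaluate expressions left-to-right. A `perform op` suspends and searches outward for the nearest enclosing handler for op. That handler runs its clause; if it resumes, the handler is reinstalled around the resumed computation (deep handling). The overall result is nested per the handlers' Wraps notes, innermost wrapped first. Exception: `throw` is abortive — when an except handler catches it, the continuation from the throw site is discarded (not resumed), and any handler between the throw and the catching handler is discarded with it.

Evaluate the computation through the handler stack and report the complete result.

Answer: [((13, ()), 9)]

Working:
throw(2) @ H0 caught ⇒ 13
H1 returns (13, ())
H2 returns ((13, ()), 9)
H3 returns [((13, ()), 9)]
= [((13, ()), 9)]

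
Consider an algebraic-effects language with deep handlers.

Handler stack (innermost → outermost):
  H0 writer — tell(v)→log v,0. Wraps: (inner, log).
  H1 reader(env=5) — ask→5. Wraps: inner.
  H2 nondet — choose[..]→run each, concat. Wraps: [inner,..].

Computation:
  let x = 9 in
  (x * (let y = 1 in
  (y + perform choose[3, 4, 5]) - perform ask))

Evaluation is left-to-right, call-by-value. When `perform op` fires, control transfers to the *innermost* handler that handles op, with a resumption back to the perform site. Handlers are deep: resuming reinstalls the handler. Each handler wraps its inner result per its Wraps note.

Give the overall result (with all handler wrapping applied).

Step-by-step:
choose[3, 4, 5] @ H2
  branch[0] choose=3:
    ask @ H1 ⇒ 5
    H0 returns (-9, ())
    H1 returns (-9, ())
    H2 returns [(-9, ())]
  branch[1] choose=4:
    ask @ H1 ⇒ 5
    H0 returns (0, ())
    H1 returns (0, ())
    H2 returns [(0, ())]
  branch[2] choose=5:
    ask @ H1 ⇒ 5
    H0 returns (9, ())
    H1 returns (9, ())
    H2 returns [(9, ())]
= [(-9, ()), (0, ()), (9, ())]

Answer: [(-9, ()), (0, ()), (9, ())]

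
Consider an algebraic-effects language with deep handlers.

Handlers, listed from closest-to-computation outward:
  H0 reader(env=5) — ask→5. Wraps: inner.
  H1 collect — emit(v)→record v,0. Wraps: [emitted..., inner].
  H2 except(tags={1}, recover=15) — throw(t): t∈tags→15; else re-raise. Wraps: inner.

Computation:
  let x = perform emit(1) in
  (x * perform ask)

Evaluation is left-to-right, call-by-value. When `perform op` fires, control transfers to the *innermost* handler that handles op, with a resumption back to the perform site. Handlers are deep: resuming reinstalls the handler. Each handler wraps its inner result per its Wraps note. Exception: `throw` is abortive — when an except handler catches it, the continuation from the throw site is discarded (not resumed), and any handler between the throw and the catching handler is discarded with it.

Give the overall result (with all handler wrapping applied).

Evaluation trace:
emit(1) @ H1 ⇒ out+=1
ask @ H0 ⇒ 5
H0 returns 0
H1 returns [1, 0]
H2 returns [1, 0]
= [1, 0]

Answer: [1, 0]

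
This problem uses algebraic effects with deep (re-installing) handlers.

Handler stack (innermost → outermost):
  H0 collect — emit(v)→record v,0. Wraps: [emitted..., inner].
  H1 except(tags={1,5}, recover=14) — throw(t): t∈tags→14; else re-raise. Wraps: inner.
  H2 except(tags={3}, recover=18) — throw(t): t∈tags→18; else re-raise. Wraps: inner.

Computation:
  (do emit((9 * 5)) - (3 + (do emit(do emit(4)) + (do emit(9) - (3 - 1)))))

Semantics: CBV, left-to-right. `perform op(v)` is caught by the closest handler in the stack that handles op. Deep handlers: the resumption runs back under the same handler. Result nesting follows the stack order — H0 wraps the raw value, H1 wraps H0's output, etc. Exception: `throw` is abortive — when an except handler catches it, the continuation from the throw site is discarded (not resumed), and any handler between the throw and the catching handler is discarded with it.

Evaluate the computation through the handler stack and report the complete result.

Answer: [45, 4, 0, 9, -1]

Working:
emit(45) @ H0 ⇒ out+=45
emit(4) @ H0 ⇒ out+=4
emit(0) @ H0 ⇒ out+=0
emit(9) @ H0 ⇒ out+=9
H0 returns [45, 4, 0, 9, -1]
H1 returns [45, 4, 0, 9, -1]
H2 returns [45, 4, 0, 9, -1]
= [45, 4, 0, 9, -1]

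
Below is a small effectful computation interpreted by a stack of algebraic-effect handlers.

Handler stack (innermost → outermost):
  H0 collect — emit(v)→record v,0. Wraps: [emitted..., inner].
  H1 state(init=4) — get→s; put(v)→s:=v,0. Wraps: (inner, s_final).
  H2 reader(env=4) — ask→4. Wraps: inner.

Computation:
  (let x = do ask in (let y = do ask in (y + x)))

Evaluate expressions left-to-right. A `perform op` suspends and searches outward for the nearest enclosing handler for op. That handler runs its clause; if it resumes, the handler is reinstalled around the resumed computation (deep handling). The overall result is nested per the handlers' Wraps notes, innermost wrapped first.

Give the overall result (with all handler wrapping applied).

Answer: ([8], 4)

Evaluation trace:
ask @ H2 ⇒ 4
ask @ H2 ⇒ 4
H0 returns [8]
H1 returns ([8], 4)
H2 returns ([8], 4)
= ([8], 4)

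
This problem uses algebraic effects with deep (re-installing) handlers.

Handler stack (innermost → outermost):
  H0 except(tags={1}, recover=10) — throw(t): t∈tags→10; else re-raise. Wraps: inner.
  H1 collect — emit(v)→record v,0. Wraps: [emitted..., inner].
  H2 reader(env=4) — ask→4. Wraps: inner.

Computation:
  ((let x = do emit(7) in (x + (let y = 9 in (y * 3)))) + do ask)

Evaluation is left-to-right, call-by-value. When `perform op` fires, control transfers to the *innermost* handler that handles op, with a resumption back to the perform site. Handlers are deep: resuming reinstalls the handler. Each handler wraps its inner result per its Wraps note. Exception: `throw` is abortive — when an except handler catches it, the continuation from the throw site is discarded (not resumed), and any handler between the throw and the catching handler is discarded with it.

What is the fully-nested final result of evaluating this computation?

Answer: [7, 31]

Evaluation trace:
emit(7) @ H1 ⇒ out+=7
ask @ H2 ⇒ 4
H0 returns 31
H1 returns [7, 31]
H2 returns [7, 31]
= [7, 31]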